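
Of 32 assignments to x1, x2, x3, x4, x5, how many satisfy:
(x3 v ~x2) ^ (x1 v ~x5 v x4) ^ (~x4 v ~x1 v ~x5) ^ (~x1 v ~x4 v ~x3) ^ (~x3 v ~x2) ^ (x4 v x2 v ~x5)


CNF with 6 clauses over 5 vars (32 assignments).
An assignment satisfies CNF iff every clause has >=1 true literal.
Check each row (bits = x1,x2,x3,x4,x5; clause T/F shown):
  row 0 [00000]: clauses=TTTTTT -> 1
  row 1 [00001]: clauses=TFTTTF -> 0
  row 2 [00010]: clauses=TTTTTT -> 1
  row 3 [00011]: clauses=TTTTTT -> 1
  row 4 [00100]: clauses=TTTTTT -> 1
  row 5 [00101]: clauses=TFTTTF -> 0
  row 6 [00110]: clauses=TTTTTT -> 1
  row 7 [00111]: clauses=TTTTTT -> 1
  row 8 [01000]: clauses=FTTTTT -> 0
  row 9 [01001]: clauses=FFTTTT -> 0
  row 10 [01010]: clauses=FTTTTT -> 0
  row 11 [01011]: clauses=FTTTTT -> 0
  row 12 [01100]: clauses=TTTTFT -> 0
  row 13 [01101]: clauses=TFTTFT -> 0
  row 14 [01110]: clauses=TTTTFT -> 0
  row 15 [01111]: clauses=TTTTFT -> 0
  row 16 [10000]: clauses=TTTTTT -> 1
  row 17 [10001]: clauses=TTTTTF -> 0
  row 18 [10010]: clauses=TTTTTT -> 1
  row 19 [10011]: clauses=TTFTTT -> 0
  row 20 [10100]: clauses=TTTTTT -> 1
  row 21 [10101]: clauses=TTTTTF -> 0
  row 22 [10110]: clauses=TTTFTT -> 0
  row 23 [10111]: clauses=TTFFTT -> 0
  row 24 [11000]: clauses=FTTTTT -> 0
  row 25 [11001]: clauses=FTTTTT -> 0
  row 26 [11010]: clauses=FTTTTT -> 0
  row 27 [11011]: clauses=FTFTTT -> 0
  row 28 [11100]: clauses=TTTTFT -> 0
  row 29 [11101]: clauses=TTTTFT -> 0
  row 30 [11110]: clauses=TTTFFT -> 0
  row 31 [11111]: clauses=TTFFFT -> 0
Full result column, 8 rows per line (x1,x2 fixed per line; x3,x4,x5 runs 000..111 left to right):
  rows 0-7 [x1,x2=00]: 10111011  (ones: 6)
  rows 8-15 [x1,x2=01]: 00000000  (ones: 0)
  rows 16-23 [x1,x2=10]: 10101000  (ones: 3)
  rows 24-31 [x1,x2=11]: 00000000  (ones: 0)
Satisfying assignments = 6+0+3+0 = 9

9


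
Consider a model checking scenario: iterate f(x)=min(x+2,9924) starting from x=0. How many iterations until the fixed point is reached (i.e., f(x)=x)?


Step 1: x=0, cap=9924, increment=2
Step 2: x grows by 2 each step until capped at 9924; fixed point is x=9924
Step 3: iterations = ceil(9924/2) = 4962

4962


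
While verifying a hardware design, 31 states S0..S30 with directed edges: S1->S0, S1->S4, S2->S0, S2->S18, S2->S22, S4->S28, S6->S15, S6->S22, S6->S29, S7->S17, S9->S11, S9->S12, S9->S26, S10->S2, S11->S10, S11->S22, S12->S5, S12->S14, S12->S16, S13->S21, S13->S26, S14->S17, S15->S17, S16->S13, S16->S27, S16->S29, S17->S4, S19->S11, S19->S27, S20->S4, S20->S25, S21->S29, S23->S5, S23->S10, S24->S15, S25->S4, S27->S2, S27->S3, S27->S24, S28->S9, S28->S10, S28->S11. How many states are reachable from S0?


BFS from S0:
  layer 0: {S0}
Reachable set: {S0}
Count = 1

1


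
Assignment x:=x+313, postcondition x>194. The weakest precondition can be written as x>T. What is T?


Formula: wp(x:=E, P) = P[E/x] (substitute E for x in postcondition)
Step 1: Postcondition: x>194
Step 2: Substitute x+313 for x: x+313>194
Step 3: Solve for x: x > 194-313 = -119

-119


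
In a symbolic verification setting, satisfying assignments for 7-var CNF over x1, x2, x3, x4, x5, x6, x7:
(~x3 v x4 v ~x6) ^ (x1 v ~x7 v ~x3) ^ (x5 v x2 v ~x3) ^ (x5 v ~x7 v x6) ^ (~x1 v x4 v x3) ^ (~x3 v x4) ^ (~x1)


CNF with 7 clauses over 7 vars (128 assignments).
An assignment satisfies CNF iff every clause has >=1 true literal.
Check each row (bits = x1,x2,x3,x4,x5,x6,x7; clause T/F shown):
  row 0 [0000000]: clauses=TTTTTTT -> 1
  row 1 [0000001]: clauses=TTTFTTT -> 0
  row 2 [0000010]: clauses=TTTTTTT -> 1
  row 3 [0000011]: clauses=TTTTTTT -> 1
  row 4 [0000100]: clauses=TTTTTTT -> 1
  (every remaining row is evaluated the same way; all 128 results are listed next)
Full result column, 8 rows per line (x1,x2,x3,x4 fixed per line; x5,x6,x7 runs 000..111 left to right):
  rows 0-7 [x1,x2,x3,x4=0000]: 10111111  (ones: 7)
  rows 8-15 [x1,x2,x3,x4=0001]: 10111111  (ones: 7)
  rows 16-23 [x1,x2,x3,x4=0010]: 00000000  (ones: 0)
  rows 24-31 [x1,x2,x3,x4=0011]: 00001010  (ones: 2)
  rows 32-39 [x1,x2,x3,x4=0100]: 10111111  (ones: 7)
  rows 40-47 [x1,x2,x3,x4=0101]: 10111111  (ones: 7)
  rows 48-55 [x1,x2,x3,x4=0110]: 00000000  (ones: 0)
  rows 56-63 [x1,x2,x3,x4=0111]: 10101010  (ones: 4)
  rows 64-71 [x1,x2,x3,x4=1000]: 00000000  (ones: 0)
  rows 72-79 [x1,x2,x3,x4=1001]: 00000000  (ones: 0)
  rows 80-87 [x1,x2,x3,x4=1010]: 00000000  (ones: 0)
  rows 88-95 [x1,x2,x3,x4=1011]: 00000000  (ones: 0)
  rows 96-103 [x1,x2,x3,x4=1100]: 00000000  (ones: 0)
  rows 104-111 [x1,x2,x3,x4=1101]: 00000000  (ones: 0)
  rows 112-119 [x1,x2,x3,x4=1110]: 00000000  (ones: 0)
  rows 120-127 [x1,x2,x3,x4=1111]: 00000000  (ones: 0)
Satisfying assignments = 7+7+0+2+7+7+0+4+0+0+0+0+0+0+0+0 = 34

34


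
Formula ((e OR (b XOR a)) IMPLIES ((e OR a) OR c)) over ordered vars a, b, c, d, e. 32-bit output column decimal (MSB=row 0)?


Formula: ((e OR (b XOR a)) IMPLIES ((e OR a) OR c)) over a, b, c, d, e (32 rows)
Evaluate each row (bits = a,b,c,d,e, MSB first):
  row 0 [00000]: ((0 OR (0 XOR 0)) IMPLIES ((0 OR 0) OR 0)) -> 1
  row 1 [00001]: ((1 OR (0 XOR 0)) IMPLIES ((1 OR 0) OR 0)) -> 1
  row 2 [00010]: ((0 OR (0 XOR 0)) IMPLIES ((0 OR 0) OR 0)) -> 1
  row 3 [00011]: ((1 OR (0 XOR 0)) IMPLIES ((1 OR 0) OR 0)) -> 1
  row 4 [00100]: ((0 OR (0 XOR 0)) IMPLIES ((0 OR 0) OR 1)) -> 1
  row 5 [00101]: ((1 OR (0 XOR 0)) IMPLIES ((1 OR 0) OR 1)) -> 1
  row 6 [00110]: ((0 OR (0 XOR 0)) IMPLIES ((0 OR 0) OR 1)) -> 1
  row 7 [00111]: ((1 OR (0 XOR 0)) IMPLIES ((1 OR 0) OR 1)) -> 1
  row 8 [01000]: ((0 OR (1 XOR 0)) IMPLIES ((0 OR 0) OR 0)) -> 0
  row 9 [01001]: ((1 OR (1 XOR 0)) IMPLIES ((1 OR 0) OR 0)) -> 1
  row 10 [01010]: ((0 OR (1 XOR 0)) IMPLIES ((0 OR 0) OR 0)) -> 0
  row 11 [01011]: ((1 OR (1 XOR 0)) IMPLIES ((1 OR 0) OR 0)) -> 1
  row 12 [01100]: ((0 OR (1 XOR 0)) IMPLIES ((0 OR 0) OR 1)) -> 1
  row 13 [01101]: ((1 OR (1 XOR 0)) IMPLIES ((1 OR 0) OR 1)) -> 1
  row 14 [01110]: ((0 OR (1 XOR 0)) IMPLIES ((0 OR 0) OR 1)) -> 1
  row 15 [01111]: ((1 OR (1 XOR 0)) IMPLIES ((1 OR 0) OR 1)) -> 1
  row 16 [10000]: ((0 OR (0 XOR 1)) IMPLIES ((0 OR 1) OR 0)) -> 1
  row 17 [10001]: ((1 OR (0 XOR 1)) IMPLIES ((1 OR 1) OR 0)) -> 1
  row 18 [10010]: ((0 OR (0 XOR 1)) IMPLIES ((0 OR 1) OR 0)) -> 1
  row 19 [10011]: ((1 OR (0 XOR 1)) IMPLIES ((1 OR 1) OR 0)) -> 1
  row 20 [10100]: ((0 OR (0 XOR 1)) IMPLIES ((0 OR 1) OR 1)) -> 1
  row 21 [10101]: ((1 OR (0 XOR 1)) IMPLIES ((1 OR 1) OR 1)) -> 1
  row 22 [10110]: ((0 OR (0 XOR 1)) IMPLIES ((0 OR 1) OR 1)) -> 1
  row 23 [10111]: ((1 OR (0 XOR 1)) IMPLIES ((1 OR 1) OR 1)) -> 1
  row 24 [11000]: ((0 OR (1 XOR 1)) IMPLIES ((0 OR 1) OR 0)) -> 1
  row 25 [11001]: ((1 OR (1 XOR 1)) IMPLIES ((1 OR 1) OR 0)) -> 1
  row 26 [11010]: ((0 OR (1 XOR 1)) IMPLIES ((0 OR 1) OR 0)) -> 1
  row 27 [11011]: ((1 OR (1 XOR 1)) IMPLIES ((1 OR 1) OR 0)) -> 1
  row 28 [11100]: ((0 OR (1 XOR 1)) IMPLIES ((0 OR 1) OR 1)) -> 1
  row 29 [11101]: ((1 OR (1 XOR 1)) IMPLIES ((1 OR 1) OR 1)) -> 1
  row 30 [11110]: ((0 OR (1 XOR 1)) IMPLIES ((0 OR 1) OR 1)) -> 1
  row 31 [11111]: ((1 OR (1 XOR 1)) IMPLIES ((1 OR 1) OR 1)) -> 1
Full result column, 4 rows per line (a,b,c fixed per line; d,e runs 00..11 left to right):
  rows 0-3 [a,b,c=000]: 1111  = hex F
  rows 4-7 [a,b,c=001]: 1111  = hex F
  rows 8-11 [a,b,c=010]: 0101  = hex 5
  rows 12-15 [a,b,c=011]: 1111  = hex F
  rows 16-19 [a,b,c=100]: 1111  = hex F
  rows 20-23 [a,b,c=101]: 1111  = hex F
  rows 24-27 [a,b,c=110]: 1111  = hex F
  rows 28-31 [a,b,c=111]: 1111  = hex F
Output column (row 0 .. row 31) = 11111111010111111111111111111111
Output column grouped in 4s = 1111 1111 0101 1111 1111 1111 1111 1111 = 0xFF5FFFFF
Convert to decimal digit by digit (value = value*16 + digit):
  F -> 15
  15*16 + 15 (F) = 255
  255*16 + 5 = 4085
  4085*16 + 15 (F) = 65375
  65375*16 + 15 (F) = 1046015
  1046015*16 + 15 (F) = 16736255
  16736255*16 + 15 (F) = 267780095
  267780095*16 + 15 (F) = 4284481535
Decimal = 4284481535

4284481535


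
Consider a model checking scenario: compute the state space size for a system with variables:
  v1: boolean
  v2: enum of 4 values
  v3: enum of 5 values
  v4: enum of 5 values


State space = product of domain sizes of all variables.
Domain sizes:
  v1 (boolean): 2
  v2 (enum of 4 values): 4
  v3 (enum of 5 values): 5
  v4 (enum of 5 values): 5
Product = 2 * 4 * 5 * 5 = 200

200


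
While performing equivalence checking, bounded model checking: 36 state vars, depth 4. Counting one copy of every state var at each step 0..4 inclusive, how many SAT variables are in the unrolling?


BMC unrolls to depth k, creating one copy of each state var for steps 0..k.
Step count = 4 + 1 = 5 (steps 0 through 4)
Vars per step = 36
Total = 36 * 5 = 180

180


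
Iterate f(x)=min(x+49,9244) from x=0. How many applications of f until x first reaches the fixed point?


Step 1: x=0, cap=9244, increment=49
Step 2: x grows by 49 each step until capped at 9244; fixed point is x=9244
Step 3: iterations = ceil(9244/49) = 189

189


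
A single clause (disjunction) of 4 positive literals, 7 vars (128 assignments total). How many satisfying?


Step 1: Total=2^7=128
Step 2: Unsat when all 4 false: 2^3=8
Step 3: Sat=128-8=120

120


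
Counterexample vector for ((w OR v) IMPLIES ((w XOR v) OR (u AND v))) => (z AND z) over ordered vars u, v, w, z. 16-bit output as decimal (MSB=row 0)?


F1 = ((w OR v) IMPLIES ((w XOR v) OR (u AND v)))
F2 = (z AND z)
Counterexample to F1=>F2 is where F1=1 and F2=0.
Evaluate each row (bits = u,v,w,z, MSB first):
  row 0 [0000]: F1=1 F2=0 -> F1&~F2 -> 1
  row 1 [0001]: F1=1 F2=1 -> F1&~F2 -> 0
  row 2 [0010]: F1=1 F2=0 -> F1&~F2 -> 1
  row 3 [0011]: F1=1 F2=1 -> F1&~F2 -> 0
  row 4 [0100]: F1=1 F2=0 -> F1&~F2 -> 1
  row 5 [0101]: F1=1 F2=1 -> F1&~F2 -> 0
  row 6 [0110]: F1=0 F2=0 -> F1&~F2 -> 0
  row 7 [0111]: F1=0 F2=1 -> F1&~F2 -> 0
  row 8 [1000]: F1=1 F2=0 -> F1&~F2 -> 1
  row 9 [1001]: F1=1 F2=1 -> F1&~F2 -> 0
  row 10 [1010]: F1=1 F2=0 -> F1&~F2 -> 1
  row 11 [1011]: F1=1 F2=1 -> F1&~F2 -> 0
  row 12 [1100]: F1=1 F2=0 -> F1&~F2 -> 1
  row 13 [1101]: F1=1 F2=1 -> F1&~F2 -> 0
  row 14 [1110]: F1=1 F2=0 -> F1&~F2 -> 1
  row 15 [1111]: F1=1 F2=1 -> F1&~F2 -> 0
Full result column, 4 rows per line (u,v fixed per line; w,z runs 00..11 left to right):
  rows 0-3 [u,v=00]: 1010  = hex A
  rows 4-7 [u,v=01]: 1000  = hex 8
  rows 8-11 [u,v=10]: 1010  = hex A
  rows 12-15 [u,v=11]: 1010  = hex A
Counterexample vector (row 0 .. row 15) = 1010100010101010
Output column grouped in 4s = 1010 1000 1010 1010 = 0xA8AA
Convert to decimal digit by digit (value = value*16 + digit):
  A -> 10
  10*16 + 8 = 168
  168*16 + 10 (A) = 2698
  2698*16 + 10 (A) = 43178
Decimal = 43178

43178


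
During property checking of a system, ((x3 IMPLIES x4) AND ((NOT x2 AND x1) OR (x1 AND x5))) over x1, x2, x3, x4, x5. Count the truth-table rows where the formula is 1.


Formula: ((x3 IMPLIES x4) AND ((NOT x2 AND x1) OR (x1 AND x5))) over 5 vars (32 rows)
Evaluate each row (x1, x2, x3, x4, x5 as bits, MSB first):
  row 0 [00000]: ((0 IMPLIES 0) AND ((NOT 0 AND 0) OR (0 AND 0))) -> 0
  row 1 [00001]: ((0 IMPLIES 0) AND ((NOT 0 AND 0) OR (0 AND 1))) -> 0
  row 2 [00010]: ((0 IMPLIES 1) AND ((NOT 0 AND 0) OR (0 AND 0))) -> 0
  row 3 [00011]: ((0 IMPLIES 1) AND ((NOT 0 AND 0) OR (0 AND 1))) -> 0
  row 4 [00100]: ((1 IMPLIES 0) AND ((NOT 0 AND 0) OR (0 AND 0))) -> 0
  row 5 [00101]: ((1 IMPLIES 0) AND ((NOT 0 AND 0) OR (0 AND 1))) -> 0
  row 6 [00110]: ((1 IMPLIES 1) AND ((NOT 0 AND 0) OR (0 AND 0))) -> 0
  row 7 [00111]: ((1 IMPLIES 1) AND ((NOT 0 AND 0) OR (0 AND 1))) -> 0
  row 8 [01000]: ((0 IMPLIES 0) AND ((NOT 1 AND 0) OR (0 AND 0))) -> 0
  row 9 [01001]: ((0 IMPLIES 0) AND ((NOT 1 AND 0) OR (0 AND 1))) -> 0
  row 10 [01010]: ((0 IMPLIES 1) AND ((NOT 1 AND 0) OR (0 AND 0))) -> 0
  row 11 [01011]: ((0 IMPLIES 1) AND ((NOT 1 AND 0) OR (0 AND 1))) -> 0
  row 12 [01100]: ((1 IMPLIES 0) AND ((NOT 1 AND 0) OR (0 AND 0))) -> 0
  row 13 [01101]: ((1 IMPLIES 0) AND ((NOT 1 AND 0) OR (0 AND 1))) -> 0
  row 14 [01110]: ((1 IMPLIES 1) AND ((NOT 1 AND 0) OR (0 AND 0))) -> 0
  row 15 [01111]: ((1 IMPLIES 1) AND ((NOT 1 AND 0) OR (0 AND 1))) -> 0
  row 16 [10000]: ((0 IMPLIES 0) AND ((NOT 0 AND 1) OR (1 AND 0))) -> 1
  row 17 [10001]: ((0 IMPLIES 0) AND ((NOT 0 AND 1) OR (1 AND 1))) -> 1
  row 18 [10010]: ((0 IMPLIES 1) AND ((NOT 0 AND 1) OR (1 AND 0))) -> 1
  row 19 [10011]: ((0 IMPLIES 1) AND ((NOT 0 AND 1) OR (1 AND 1))) -> 1
  row 20 [10100]: ((1 IMPLIES 0) AND ((NOT 0 AND 1) OR (1 AND 0))) -> 0
  row 21 [10101]: ((1 IMPLIES 0) AND ((NOT 0 AND 1) OR (1 AND 1))) -> 0
  row 22 [10110]: ((1 IMPLIES 1) AND ((NOT 0 AND 1) OR (1 AND 0))) -> 1
  row 23 [10111]: ((1 IMPLIES 1) AND ((NOT 0 AND 1) OR (1 AND 1))) -> 1
  row 24 [11000]: ((0 IMPLIES 0) AND ((NOT 1 AND 1) OR (1 AND 0))) -> 0
  row 25 [11001]: ((0 IMPLIES 0) AND ((NOT 1 AND 1) OR (1 AND 1))) -> 1
  row 26 [11010]: ((0 IMPLIES 1) AND ((NOT 1 AND 1) OR (1 AND 0))) -> 0
  row 27 [11011]: ((0 IMPLIES 1) AND ((NOT 1 AND 1) OR (1 AND 1))) -> 1
  row 28 [11100]: ((1 IMPLIES 0) AND ((NOT 1 AND 1) OR (1 AND 0))) -> 0
  row 29 [11101]: ((1 IMPLIES 0) AND ((NOT 1 AND 1) OR (1 AND 1))) -> 0
  row 30 [11110]: ((1 IMPLIES 1) AND ((NOT 1 AND 1) OR (1 AND 0))) -> 0
  row 31 [11111]: ((1 IMPLIES 1) AND ((NOT 1 AND 1) OR (1 AND 1))) -> 1
Full result column, 8 rows per line (x1,x2 fixed per line; x3,x4,x5 runs 000..111 left to right):
  rows 0-7 [x1,x2=00]: 00000000  (ones: 0)
  rows 8-15 [x1,x2=01]: 00000000  (ones: 0)
  rows 16-23 [x1,x2=10]: 11110011  (ones: 6)
  rows 24-31 [x1,x2=11]: 01010001  (ones: 3)
Count of 1-rows = 0+0+6+3 = 9

9


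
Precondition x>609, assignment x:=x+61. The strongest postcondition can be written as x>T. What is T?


Formula: sp(P, x:=E) = exists old_x. (x = E[old_x/x]) AND P[old_x/x] (old_x is the value of x before the assignment; eliminate old_x by solving x = E[old_x/x] for old_x)
Step 1: Precondition P: x>609, i.e. old_x > 609
Step 2: Assignment gives x = old_x + 61, so old_x = x - 61
Step 3: Substitute into P: x - 61 > 609
Step 4: Simplify: x > 609+61 = 670

670


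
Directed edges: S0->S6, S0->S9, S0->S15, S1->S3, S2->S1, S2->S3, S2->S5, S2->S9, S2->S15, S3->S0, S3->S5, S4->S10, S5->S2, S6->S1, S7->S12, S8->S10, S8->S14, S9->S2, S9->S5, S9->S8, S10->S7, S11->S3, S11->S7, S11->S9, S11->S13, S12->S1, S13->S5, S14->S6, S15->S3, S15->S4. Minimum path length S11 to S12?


BFS layer-by-layer from S11:
  dist 0: {S11}
  dist 1: {S3, S7, S9, S13}
  dist 2: {S0, S2, S5, S8, S12}
  -> S12 reached at distance 2
Shortest path length = 2

2


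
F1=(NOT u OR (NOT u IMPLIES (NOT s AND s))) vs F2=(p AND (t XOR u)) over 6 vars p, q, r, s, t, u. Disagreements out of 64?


F1 = (NOT u OR (NOT u IMPLIES (NOT s AND s)))
F2 = (p AND (t XOR u))
Evaluate both on each of 64 rows (bits = p,q,r,s,t,u):
  row 0 [000000]: F1=1 F2=0 (differ) -> 1
  row 1 [000001]: F1=1 F2=0 (differ) -> 1
  row 2 [000010]: F1=1 F2=0 (differ) -> 1
  row 3 [000011]: F1=1 F2=0 (differ) -> 1
  row 4 [000100]: F1=1 F2=0 (differ) -> 1
  (every remaining row is evaluated the same way; all 64 results are listed next)
Full result column, 8 rows per line (p,q,r fixed per line; s,t,u runs 000..111 left to right):
  rows 0-7 [p,q,r=000]: 11111111  (ones: 8)
  rows 8-15 [p,q,r=001]: 11111111  (ones: 8)
  rows 16-23 [p,q,r=010]: 11111111  (ones: 8)
  rows 24-31 [p,q,r=011]: 11111111  (ones: 8)
  rows 32-39 [p,q,r=100]: 10011001  (ones: 4)
  rows 40-47 [p,q,r=101]: 10011001  (ones: 4)
  rows 48-55 [p,q,r=110]: 10011001  (ones: 4)
  rows 56-63 [p,q,r=111]: 10011001  (ones: 4)
Disagreements = 8+8+8+8+4+4+4+4 = 48

48


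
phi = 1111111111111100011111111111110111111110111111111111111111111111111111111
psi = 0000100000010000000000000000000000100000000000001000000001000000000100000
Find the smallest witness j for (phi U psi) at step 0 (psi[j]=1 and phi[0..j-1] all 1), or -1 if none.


(phi U psi) at 0: need smallest j with psi[j]=1 and phi[i]=1 for all i in [0,j).
Scan from step 0:
  step 0: phi=1, psi=0 -> continue
  step 1: phi=1, psi=0 -> continue
  step 2: phi=1, psi=0 -> continue
  step 3: phi=1, psi=0 -> continue
  step 4: psi=1 and phi held for [0,4) -> witness found
Witness step = 4

4


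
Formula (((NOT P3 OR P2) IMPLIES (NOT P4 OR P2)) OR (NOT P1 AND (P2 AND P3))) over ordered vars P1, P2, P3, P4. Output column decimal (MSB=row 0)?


Formula: (((NOT P3 OR P2) IMPLIES (NOT P4 OR P2)) OR (NOT P1 AND (P2 AND P3))) over P1, P2, P3, P4 (16 rows)
Evaluate each row (bits = P1,P2,P3,P4, MSB first):
  row 0 [0000]: (((NOT 0 OR 0) IMPLIES (NOT 0 OR 0)) OR (NOT 0 AND (0 AND 0))) -> 1
  row 1 [0001]: (((NOT 0 OR 0) IMPLIES (NOT 1 OR 0)) OR (NOT 0 AND (0 AND 0))) -> 0
  row 2 [0010]: (((NOT 1 OR 0) IMPLIES (NOT 0 OR 0)) OR (NOT 0 AND (0 AND 1))) -> 1
  row 3 [0011]: (((NOT 1 OR 0) IMPLIES (NOT 1 OR 0)) OR (NOT 0 AND (0 AND 1))) -> 1
  row 4 [0100]: (((NOT 0 OR 1) IMPLIES (NOT 0 OR 1)) OR (NOT 0 AND (1 AND 0))) -> 1
  row 5 [0101]: (((NOT 0 OR 1) IMPLIES (NOT 1 OR 1)) OR (NOT 0 AND (1 AND 0))) -> 1
  row 6 [0110]: (((NOT 1 OR 1) IMPLIES (NOT 0 OR 1)) OR (NOT 0 AND (1 AND 1))) -> 1
  row 7 [0111]: (((NOT 1 OR 1) IMPLIES (NOT 1 OR 1)) OR (NOT 0 AND (1 AND 1))) -> 1
  row 8 [1000]: (((NOT 0 OR 0) IMPLIES (NOT 0 OR 0)) OR (NOT 1 AND (0 AND 0))) -> 1
  row 9 [1001]: (((NOT 0 OR 0) IMPLIES (NOT 1 OR 0)) OR (NOT 1 AND (0 AND 0))) -> 0
  row 10 [1010]: (((NOT 1 OR 0) IMPLIES (NOT 0 OR 0)) OR (NOT 1 AND (0 AND 1))) -> 1
  row 11 [1011]: (((NOT 1 OR 0) IMPLIES (NOT 1 OR 0)) OR (NOT 1 AND (0 AND 1))) -> 1
  row 12 [1100]: (((NOT 0 OR 1) IMPLIES (NOT 0 OR 1)) OR (NOT 1 AND (1 AND 0))) -> 1
  row 13 [1101]: (((NOT 0 OR 1) IMPLIES (NOT 1 OR 1)) OR (NOT 1 AND (1 AND 0))) -> 1
  row 14 [1110]: (((NOT 1 OR 1) IMPLIES (NOT 0 OR 1)) OR (NOT 1 AND (1 AND 1))) -> 1
  row 15 [1111]: (((NOT 1 OR 1) IMPLIES (NOT 1 OR 1)) OR (NOT 1 AND (1 AND 1))) -> 1
Full result column, 4 rows per line (P1,P2 fixed per line; P3,P4 runs 00..11 left to right):
  rows 0-3 [P1,P2=00]: 1011  = hex B
  rows 4-7 [P1,P2=01]: 1111  = hex F
  rows 8-11 [P1,P2=10]: 1011  = hex B
  rows 12-15 [P1,P2=11]: 1111  = hex F
Output column (row 0 .. row 15) = 1011111110111111
Output column grouped in 4s = 1011 1111 1011 1111 = 0xBFBF
Convert to decimal digit by digit (value = value*16 + digit):
  B -> 11
  11*16 + 15 (F) = 191
  191*16 + 11 (B) = 3067
  3067*16 + 15 (F) = 49087
Decimal = 49087

49087


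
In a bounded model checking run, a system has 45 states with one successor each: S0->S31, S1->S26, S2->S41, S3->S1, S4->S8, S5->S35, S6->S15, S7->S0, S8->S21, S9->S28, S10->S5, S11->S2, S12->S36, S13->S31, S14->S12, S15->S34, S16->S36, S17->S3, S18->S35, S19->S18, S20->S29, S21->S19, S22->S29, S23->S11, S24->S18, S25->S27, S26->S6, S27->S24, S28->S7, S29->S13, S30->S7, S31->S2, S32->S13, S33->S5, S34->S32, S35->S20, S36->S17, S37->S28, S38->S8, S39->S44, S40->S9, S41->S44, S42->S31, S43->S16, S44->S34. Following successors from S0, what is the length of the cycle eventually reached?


Trace from S0 until a state repeats:
  S0 -> S31 -> S2 -> S41 -> S44 -> S34 -> S32 -> S13 -> S31
S31 first seen at step 1, revisited at step 8.
Cycle length = 8 - 1 = 7

7


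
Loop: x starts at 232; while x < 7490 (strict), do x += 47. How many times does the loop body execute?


Step 1: x goes from 232 toward 7490 by 47; the body runs while x<7490, so iterations = ceil((bound-start)/step)
Step 2: Distance=7258
Step 3: ceil(7258/47)=155

155


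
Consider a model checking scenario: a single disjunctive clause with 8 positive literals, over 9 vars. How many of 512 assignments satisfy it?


Step 1: Total=2^9=512
Step 2: Unsat when all 8 false: 2^1=2
Step 3: Sat=512-2=510

510


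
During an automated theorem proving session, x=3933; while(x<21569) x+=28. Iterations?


Step 1: x goes from 3933 toward 21569 by 28; the body runs while x<21569, so iterations = ceil((bound-start)/step)
Step 2: Distance=17636
Step 3: ceil(17636/28)=630

630


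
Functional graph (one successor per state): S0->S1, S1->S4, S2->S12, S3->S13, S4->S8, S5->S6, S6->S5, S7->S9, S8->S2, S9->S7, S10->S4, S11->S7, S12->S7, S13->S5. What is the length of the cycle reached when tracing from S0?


Trace from S0 until a state repeats:
  S0 -> S1 -> S4 -> S8 -> S2 -> S12 -> S7 -> S9 -> S7
S7 first seen at step 6, revisited at step 8.
Cycle length = 8 - 6 = 2

2


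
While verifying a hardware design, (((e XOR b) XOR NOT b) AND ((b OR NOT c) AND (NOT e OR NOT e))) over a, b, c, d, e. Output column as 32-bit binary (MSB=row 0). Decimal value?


Formula: (((e XOR b) XOR NOT b) AND ((b OR NOT c) AND (NOT e OR NOT e))) over a, b, c, d, e (32 rows)
Evaluate each row (bits = a,b,c,d,e, MSB first):
  row 0 [00000]: (((0 XOR 0) XOR NOT 0) AND ((0 OR NOT 0) AND (NOT 0 OR NOT 0))) -> 1
  row 1 [00001]: (((1 XOR 0) XOR NOT 0) AND ((0 OR NOT 0) AND (NOT 1 OR NOT 1))) -> 0
  row 2 [00010]: (((0 XOR 0) XOR NOT 0) AND ((0 OR NOT 0) AND (NOT 0 OR NOT 0))) -> 1
  row 3 [00011]: (((1 XOR 0) XOR NOT 0) AND ((0 OR NOT 0) AND (NOT 1 OR NOT 1))) -> 0
  row 4 [00100]: (((0 XOR 0) XOR NOT 0) AND ((0 OR NOT 1) AND (NOT 0 OR NOT 0))) -> 0
  row 5 [00101]: (((1 XOR 0) XOR NOT 0) AND ((0 OR NOT 1) AND (NOT 1 OR NOT 1))) -> 0
  row 6 [00110]: (((0 XOR 0) XOR NOT 0) AND ((0 OR NOT 1) AND (NOT 0 OR NOT 0))) -> 0
  row 7 [00111]: (((1 XOR 0) XOR NOT 0) AND ((0 OR NOT 1) AND (NOT 1 OR NOT 1))) -> 0
  row 8 [01000]: (((0 XOR 1) XOR NOT 1) AND ((1 OR NOT 0) AND (NOT 0 OR NOT 0))) -> 1
  row 9 [01001]: (((1 XOR 1) XOR NOT 1) AND ((1 OR NOT 0) AND (NOT 1 OR NOT 1))) -> 0
  row 10 [01010]: (((0 XOR 1) XOR NOT 1) AND ((1 OR NOT 0) AND (NOT 0 OR NOT 0))) -> 1
  row 11 [01011]: (((1 XOR 1) XOR NOT 1) AND ((1 OR NOT 0) AND (NOT 1 OR NOT 1))) -> 0
  row 12 [01100]: (((0 XOR 1) XOR NOT 1) AND ((1 OR NOT 1) AND (NOT 0 OR NOT 0))) -> 1
  row 13 [01101]: (((1 XOR 1) XOR NOT 1) AND ((1 OR NOT 1) AND (NOT 1 OR NOT 1))) -> 0
  row 14 [01110]: (((0 XOR 1) XOR NOT 1) AND ((1 OR NOT 1) AND (NOT 0 OR NOT 0))) -> 1
  row 15 [01111]: (((1 XOR 1) XOR NOT 1) AND ((1 OR NOT 1) AND (NOT 1 OR NOT 1))) -> 0
  row 16 [10000]: (((0 XOR 0) XOR NOT 0) AND ((0 OR NOT 0) AND (NOT 0 OR NOT 0))) -> 1
  row 17 [10001]: (((1 XOR 0) XOR NOT 0) AND ((0 OR NOT 0) AND (NOT 1 OR NOT 1))) -> 0
  row 18 [10010]: (((0 XOR 0) XOR NOT 0) AND ((0 OR NOT 0) AND (NOT 0 OR NOT 0))) -> 1
  row 19 [10011]: (((1 XOR 0) XOR NOT 0) AND ((0 OR NOT 0) AND (NOT 1 OR NOT 1))) -> 0
  row 20 [10100]: (((0 XOR 0) XOR NOT 0) AND ((0 OR NOT 1) AND (NOT 0 OR NOT 0))) -> 0
  row 21 [10101]: (((1 XOR 0) XOR NOT 0) AND ((0 OR NOT 1) AND (NOT 1 OR NOT 1))) -> 0
  row 22 [10110]: (((0 XOR 0) XOR NOT 0) AND ((0 OR NOT 1) AND (NOT 0 OR NOT 0))) -> 0
  row 23 [10111]: (((1 XOR 0) XOR NOT 0) AND ((0 OR NOT 1) AND (NOT 1 OR NOT 1))) -> 0
  row 24 [11000]: (((0 XOR 1) XOR NOT 1) AND ((1 OR NOT 0) AND (NOT 0 OR NOT 0))) -> 1
  row 25 [11001]: (((1 XOR 1) XOR NOT 1) AND ((1 OR NOT 0) AND (NOT 1 OR NOT 1))) -> 0
  row 26 [11010]: (((0 XOR 1) XOR NOT 1) AND ((1 OR NOT 0) AND (NOT 0 OR NOT 0))) -> 1
  row 27 [11011]: (((1 XOR 1) XOR NOT 1) AND ((1 OR NOT 0) AND (NOT 1 OR NOT 1))) -> 0
  row 28 [11100]: (((0 XOR 1) XOR NOT 1) AND ((1 OR NOT 1) AND (NOT 0 OR NOT 0))) -> 1
  row 29 [11101]: (((1 XOR 1) XOR NOT 1) AND ((1 OR NOT 1) AND (NOT 1 OR NOT 1))) -> 0
  row 30 [11110]: (((0 XOR 1) XOR NOT 1) AND ((1 OR NOT 1) AND (NOT 0 OR NOT 0))) -> 1
  row 31 [11111]: (((1 XOR 1) XOR NOT 1) AND ((1 OR NOT 1) AND (NOT 1 OR NOT 1))) -> 0
Full result column, 4 rows per line (a,b,c fixed per line; d,e runs 00..11 left to right):
  rows 0-3 [a,b,c=000]: 1010  = hex A
  rows 4-7 [a,b,c=001]: 0000  = hex 0
  rows 8-11 [a,b,c=010]: 1010  = hex A
  rows 12-15 [a,b,c=011]: 1010  = hex A
  rows 16-19 [a,b,c=100]: 1010  = hex A
  rows 20-23 [a,b,c=101]: 0000  = hex 0
  rows 24-27 [a,b,c=110]: 1010  = hex A
  rows 28-31 [a,b,c=111]: 1010  = hex A
Output column (row 0 .. row 31) = 10100000101010101010000010101010
Output column grouped in 4s = 1010 0000 1010 1010 1010 0000 1010 1010 = 0xA0AAA0AA
Convert to decimal digit by digit (value = value*16 + digit):
  A -> 10
  10*16 + 0 = 160
  160*16 + 10 (A) = 2570
  2570*16 + 10 (A) = 41130
  41130*16 + 10 (A) = 658090
  658090*16 + 0 = 10529440
  10529440*16 + 10 (A) = 168471050
  168471050*16 + 10 (A) = 2695536810
Decimal = 2695536810

2695536810


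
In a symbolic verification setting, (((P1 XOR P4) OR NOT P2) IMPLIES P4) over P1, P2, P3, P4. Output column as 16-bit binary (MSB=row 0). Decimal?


Formula: (((P1 XOR P4) OR NOT P2) IMPLIES P4) over P1, P2, P3, P4 (16 rows)
Evaluate each row (bits = P1,P2,P3,P4, MSB first):
  row 0 [0000]: (((0 XOR 0) OR NOT 0) IMPLIES 0) -> 0
  row 1 [0001]: (((0 XOR 1) OR NOT 0) IMPLIES 1) -> 1
  row 2 [0010]: (((0 XOR 0) OR NOT 0) IMPLIES 0) -> 0
  row 3 [0011]: (((0 XOR 1) OR NOT 0) IMPLIES 1) -> 1
  row 4 [0100]: (((0 XOR 0) OR NOT 1) IMPLIES 0) -> 1
  row 5 [0101]: (((0 XOR 1) OR NOT 1) IMPLIES 1) -> 1
  row 6 [0110]: (((0 XOR 0) OR NOT 1) IMPLIES 0) -> 1
  row 7 [0111]: (((0 XOR 1) OR NOT 1) IMPLIES 1) -> 1
  row 8 [1000]: (((1 XOR 0) OR NOT 0) IMPLIES 0) -> 0
  row 9 [1001]: (((1 XOR 1) OR NOT 0) IMPLIES 1) -> 1
  row 10 [1010]: (((1 XOR 0) OR NOT 0) IMPLIES 0) -> 0
  row 11 [1011]: (((1 XOR 1) OR NOT 0) IMPLIES 1) -> 1
  row 12 [1100]: (((1 XOR 0) OR NOT 1) IMPLIES 0) -> 0
  row 13 [1101]: (((1 XOR 1) OR NOT 1) IMPLIES 1) -> 1
  row 14 [1110]: (((1 XOR 0) OR NOT 1) IMPLIES 0) -> 0
  row 15 [1111]: (((1 XOR 1) OR NOT 1) IMPLIES 1) -> 1
Full result column, 4 rows per line (P1,P2 fixed per line; P3,P4 runs 00..11 left to right):
  rows 0-3 [P1,P2=00]: 0101  = hex 5
  rows 4-7 [P1,P2=01]: 1111  = hex F
  rows 8-11 [P1,P2=10]: 0101  = hex 5
  rows 12-15 [P1,P2=11]: 0101  = hex 5
Output column (row 0 .. row 15) = 0101111101010101
Output column grouped in 4s = 0101 1111 0101 0101 = 0x5F55
Convert to decimal digit by digit (value = value*16 + digit):
  5 -> 5
  5*16 + 15 (F) = 95
  95*16 + 5 = 1525
  1525*16 + 5 = 24405
Decimal = 24405

24405


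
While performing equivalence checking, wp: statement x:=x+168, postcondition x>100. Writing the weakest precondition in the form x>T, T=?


Formula: wp(x:=E, P) = P[E/x] (substitute E for x in postcondition)
Step 1: Postcondition: x>100
Step 2: Substitute x+168 for x: x+168>100
Step 3: Solve for x: x > 100-168 = -68

-68


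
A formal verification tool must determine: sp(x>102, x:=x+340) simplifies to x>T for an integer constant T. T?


Formula: sp(P, x:=E) = exists old_x. (x = E[old_x/x]) AND P[old_x/x] (old_x is the value of x before the assignment; eliminate old_x by solving x = E[old_x/x] for old_x)
Step 1: Precondition P: x>102, i.e. old_x > 102
Step 2: Assignment gives x = old_x + 340, so old_x = x - 340
Step 3: Substitute into P: x - 340 > 102
Step 4: Simplify: x > 102+340 = 442

442


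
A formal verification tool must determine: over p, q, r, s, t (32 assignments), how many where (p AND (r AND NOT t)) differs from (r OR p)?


F1 = (p AND (r AND NOT t))
F2 = (r OR p)
Evaluate both on each of 32 rows (bits = p,q,r,s,t):
  row 0 [00000]: F1=0 F2=0 -> 0
  row 1 [00001]: F1=0 F2=0 -> 0
  row 2 [00010]: F1=0 F2=0 -> 0
  row 3 [00011]: F1=0 F2=0 -> 0
  row 4 [00100]: F1=0 F2=1 (differ) -> 1
  row 5 [00101]: F1=0 F2=1 (differ) -> 1
  row 6 [00110]: F1=0 F2=1 (differ) -> 1
  row 7 [00111]: F1=0 F2=1 (differ) -> 1
  row 8 [01000]: F1=0 F2=0 -> 0
  row 9 [01001]: F1=0 F2=0 -> 0
  row 10 [01010]: F1=0 F2=0 -> 0
  row 11 [01011]: F1=0 F2=0 -> 0
  row 12 [01100]: F1=0 F2=1 (differ) -> 1
  row 13 [01101]: F1=0 F2=1 (differ) -> 1
  row 14 [01110]: F1=0 F2=1 (differ) -> 1
  row 15 [01111]: F1=0 F2=1 (differ) -> 1
  row 16 [10000]: F1=0 F2=1 (differ) -> 1
  row 17 [10001]: F1=0 F2=1 (differ) -> 1
  row 18 [10010]: F1=0 F2=1 (differ) -> 1
  row 19 [10011]: F1=0 F2=1 (differ) -> 1
  row 20 [10100]: F1=1 F2=1 -> 0
  row 21 [10101]: F1=0 F2=1 (differ) -> 1
  row 22 [10110]: F1=1 F2=1 -> 0
  row 23 [10111]: F1=0 F2=1 (differ) -> 1
  row 24 [11000]: F1=0 F2=1 (differ) -> 1
  row 25 [11001]: F1=0 F2=1 (differ) -> 1
  row 26 [11010]: F1=0 F2=1 (differ) -> 1
  row 27 [11011]: F1=0 F2=1 (differ) -> 1
  row 28 [11100]: F1=1 F2=1 -> 0
  row 29 [11101]: F1=0 F2=1 (differ) -> 1
  row 30 [11110]: F1=1 F2=1 -> 0
  row 31 [11111]: F1=0 F2=1 (differ) -> 1
Full result column, 8 rows per line (p,q fixed per line; r,s,t runs 000..111 left to right):
  rows 0-7 [p,q=00]: 00001111  (ones: 4)
  rows 8-15 [p,q=01]: 00001111  (ones: 4)
  rows 16-23 [p,q=10]: 11110101  (ones: 6)
  rows 24-31 [p,q=11]: 11110101  (ones: 6)
Disagreements = 4+4+6+6 = 20

20


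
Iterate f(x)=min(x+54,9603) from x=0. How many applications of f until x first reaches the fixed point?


Step 1: x=0, cap=9603, increment=54
Step 2: x grows by 54 each step until capped at 9603; fixed point is x=9603
Step 3: iterations = ceil(9603/54) = 178

178


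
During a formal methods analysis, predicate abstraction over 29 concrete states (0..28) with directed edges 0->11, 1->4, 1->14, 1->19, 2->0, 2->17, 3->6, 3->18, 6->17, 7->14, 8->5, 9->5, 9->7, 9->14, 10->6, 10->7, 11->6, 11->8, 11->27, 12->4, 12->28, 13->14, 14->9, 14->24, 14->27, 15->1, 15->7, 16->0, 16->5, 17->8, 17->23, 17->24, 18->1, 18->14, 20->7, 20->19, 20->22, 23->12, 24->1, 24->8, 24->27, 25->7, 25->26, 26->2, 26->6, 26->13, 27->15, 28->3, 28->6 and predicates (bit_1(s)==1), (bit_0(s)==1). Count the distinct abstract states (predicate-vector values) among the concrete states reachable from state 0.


BFS from 0:
Concrete reachable: {0, 1, 3, 4, 5, 6, 7, 8, 9, 11, 12, 14, 15, 17, 18, 19, 23, 24, 27, 28}
Abstract via predicates (bit_1(s)==1), (bit_0(s)==1):
  (0,0) <- {0, 4, 8, 12, 24, 28}
  (0,1) <- {1, 5, 9, 17}
  (1,0) <- {6, 14, 18}
  (1,1) <- {3, 7, 11, 15, 19, 23, 27}
Distinct abstract states = 4

4


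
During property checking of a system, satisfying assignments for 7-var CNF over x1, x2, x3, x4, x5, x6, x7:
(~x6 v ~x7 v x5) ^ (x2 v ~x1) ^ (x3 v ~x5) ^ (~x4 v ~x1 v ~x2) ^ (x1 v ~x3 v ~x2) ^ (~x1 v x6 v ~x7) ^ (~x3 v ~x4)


CNF with 7 clauses over 7 vars (128 assignments).
An assignment satisfies CNF iff every clause has >=1 true literal.
Check each row (bits = x1,x2,x3,x4,x5,x6,x7; clause T/F shown):
  row 0 [0000000]: clauses=TTTTTTT -> 1
  row 1 [0000001]: clauses=TTTTTTT -> 1
  row 2 [0000010]: clauses=TTTTTTT -> 1
  row 3 [0000011]: clauses=FTTTTTT -> 0
  row 4 [0000100]: clauses=TTFTTTT -> 0
  (every remaining row is evaluated the same way; all 128 results are listed next)
Full result column, 8 rows per line (x1,x2,x3,x4 fixed per line; x5,x6,x7 runs 000..111 left to right):
  rows 0-7 [x1,x2,x3,x4=0000]: 11100000  (ones: 3)
  rows 8-15 [x1,x2,x3,x4=0001]: 11100000  (ones: 3)
  rows 16-23 [x1,x2,x3,x4=0010]: 11101111  (ones: 7)
  rows 24-31 [x1,x2,x3,x4=0011]: 00000000  (ones: 0)
  rows 32-39 [x1,x2,x3,x4=0100]: 11100000  (ones: 3)
  rows 40-47 [x1,x2,x3,x4=0101]: 11100000  (ones: 3)
  rows 48-55 [x1,x2,x3,x4=0110]: 00000000  (ones: 0)
  rows 56-63 [x1,x2,x3,x4=0111]: 00000000  (ones: 0)
  rows 64-71 [x1,x2,x3,x4=1000]: 00000000  (ones: 0)
  rows 72-79 [x1,x2,x3,x4=1001]: 00000000  (ones: 0)
  rows 80-87 [x1,x2,x3,x4=1010]: 00000000  (ones: 0)
  rows 88-95 [x1,x2,x3,x4=1011]: 00000000  (ones: 0)
  rows 96-103 [x1,x2,x3,x4=1100]: 10100000  (ones: 2)
  rows 104-111 [x1,x2,x3,x4=1101]: 00000000  (ones: 0)
  rows 112-119 [x1,x2,x3,x4=1110]: 10101011  (ones: 5)
  rows 120-127 [x1,x2,x3,x4=1111]: 00000000  (ones: 0)
Satisfying assignments = 3+3+7+0+3+3+0+0+0+0+0+0+2+0+5+0 = 26

26


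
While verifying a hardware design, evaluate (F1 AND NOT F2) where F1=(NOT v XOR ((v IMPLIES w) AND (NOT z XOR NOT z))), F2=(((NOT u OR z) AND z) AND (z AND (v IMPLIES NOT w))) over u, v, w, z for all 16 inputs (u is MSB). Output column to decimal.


F1 = (NOT v XOR ((v IMPLIES w) AND (NOT z XOR NOT z)))
F2 = (((NOT u OR z) AND z) AND (z AND (v IMPLIES NOT w)))
Counterexample to F1=>F2 is where F1=1 and F2=0.
Evaluate each row (bits = u,v,w,z, MSB first):
  row 0 [0000]: F1=1 F2=0 -> F1&~F2 -> 1
  row 1 [0001]: F1=1 F2=1 -> F1&~F2 -> 0
  row 2 [0010]: F1=1 F2=0 -> F1&~F2 -> 1
  row 3 [0011]: F1=1 F2=1 -> F1&~F2 -> 0
  row 4 [0100]: F1=0 F2=0 -> F1&~F2 -> 0
  row 5 [0101]: F1=0 F2=1 -> F1&~F2 -> 0
  row 6 [0110]: F1=0 F2=0 -> F1&~F2 -> 0
  row 7 [0111]: F1=0 F2=0 -> F1&~F2 -> 0
  row 8 [1000]: F1=1 F2=0 -> F1&~F2 -> 1
  row 9 [1001]: F1=1 F2=1 -> F1&~F2 -> 0
  row 10 [1010]: F1=1 F2=0 -> F1&~F2 -> 1
  row 11 [1011]: F1=1 F2=1 -> F1&~F2 -> 0
  row 12 [1100]: F1=0 F2=0 -> F1&~F2 -> 0
  row 13 [1101]: F1=0 F2=1 -> F1&~F2 -> 0
  row 14 [1110]: F1=0 F2=0 -> F1&~F2 -> 0
  row 15 [1111]: F1=0 F2=0 -> F1&~F2 -> 0
Full result column, 4 rows per line (u,v fixed per line; w,z runs 00..11 left to right):
  rows 0-3 [u,v=00]: 1010  = hex A
  rows 4-7 [u,v=01]: 0000  = hex 0
  rows 8-11 [u,v=10]: 1010  = hex A
  rows 12-15 [u,v=11]: 0000  = hex 0
Counterexample vector (row 0 .. row 15) = 1010000010100000
Output column grouped in 4s = 1010 0000 1010 0000 = 0xA0A0
Convert to decimal digit by digit (value = value*16 + digit):
  A -> 10
  10*16 + 0 = 160
  160*16 + 10 (A) = 2570
  2570*16 + 0 = 41120
Decimal = 41120

41120


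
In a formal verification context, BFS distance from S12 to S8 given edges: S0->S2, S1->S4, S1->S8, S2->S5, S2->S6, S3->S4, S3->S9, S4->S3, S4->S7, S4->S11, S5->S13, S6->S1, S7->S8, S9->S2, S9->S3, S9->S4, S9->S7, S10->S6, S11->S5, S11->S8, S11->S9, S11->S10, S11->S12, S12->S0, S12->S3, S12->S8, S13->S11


BFS layer-by-layer from S12:
  dist 0: {S12}
  dist 1: {S0, S3, S8}
  -> S8 reached at distance 1
Shortest path length = 1

1


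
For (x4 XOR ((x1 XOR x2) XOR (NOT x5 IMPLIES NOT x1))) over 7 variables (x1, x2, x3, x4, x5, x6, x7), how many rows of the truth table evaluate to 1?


Formula: (x4 XOR ((x1 XOR x2) XOR (NOT x5 IMPLIES NOT x1))) over 7 vars (128 rows)
Evaluate each row (x1, x2, x3, x4, x5, x6, x7 as bits, MSB first):
  row 0 [0000000]: (0 XOR ((0 XOR 0) XOR (NOT 0 IMPLIES NOT 0))) -> 1
  row 1 [0000001]: (0 XOR ((0 XOR 0) XOR (NOT 0 IMPLIES NOT 0))) -> 1
  row 2 [0000010]: (0 XOR ((0 XOR 0) XOR (NOT 0 IMPLIES NOT 0))) -> 1
  row 3 [0000011]: (0 XOR ((0 XOR 0) XOR (NOT 0 IMPLIES NOT 0))) -> 1
  row 4 [0000100]: (0 XOR ((0 XOR 0) XOR (NOT 1 IMPLIES NOT 0))) -> 1
  (every remaining row is evaluated the same way; all 128 results are listed next)
Full result column, 8 rows per line (x1,x2,x3,x4 fixed per line; x5,x6,x7 runs 000..111 left to right):
  rows 0-7 [x1,x2,x3,x4=0000]: 11111111  (ones: 8)
  rows 8-15 [x1,x2,x3,x4=0001]: 00000000  (ones: 0)
  rows 16-23 [x1,x2,x3,x4=0010]: 11111111  (ones: 8)
  rows 24-31 [x1,x2,x3,x4=0011]: 00000000  (ones: 0)
  rows 32-39 [x1,x2,x3,x4=0100]: 00000000  (ones: 0)
  rows 40-47 [x1,x2,x3,x4=0101]: 11111111  (ones: 8)
  rows 48-55 [x1,x2,x3,x4=0110]: 00000000  (ones: 0)
  rows 56-63 [x1,x2,x3,x4=0111]: 11111111  (ones: 8)
  rows 64-71 [x1,x2,x3,x4=1000]: 11110000  (ones: 4)
  rows 72-79 [x1,x2,x3,x4=1001]: 00001111  (ones: 4)
  rows 80-87 [x1,x2,x3,x4=1010]: 11110000  (ones: 4)
  rows 88-95 [x1,x2,x3,x4=1011]: 00001111  (ones: 4)
  rows 96-103 [x1,x2,x3,x4=1100]: 00001111  (ones: 4)
  rows 104-111 [x1,x2,x3,x4=1101]: 11110000  (ones: 4)
  rows 112-119 [x1,x2,x3,x4=1110]: 00001111  (ones: 4)
  rows 120-127 [x1,x2,x3,x4=1111]: 11110000  (ones: 4)
Count of 1-rows = 8+0+8+0+0+8+0+8+4+4+4+4+4+4+4+4 = 64

64


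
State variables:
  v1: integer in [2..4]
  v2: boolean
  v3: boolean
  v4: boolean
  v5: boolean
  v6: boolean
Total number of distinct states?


State space = product of domain sizes of all variables.
Domain sizes:
  v1 (integer in [2..4]): 3
  v2 (boolean): 2
  v3 (boolean): 2
  v4 (boolean): 2
  v5 (boolean): 2
  v6 (boolean): 2
Product = 3 * 2 * 2 * 2 * 2 * 2 = 96

96


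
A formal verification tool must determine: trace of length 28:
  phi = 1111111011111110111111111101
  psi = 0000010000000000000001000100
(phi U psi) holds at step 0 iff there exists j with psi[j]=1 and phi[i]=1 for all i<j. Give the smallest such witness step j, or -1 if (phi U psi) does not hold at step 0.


(phi U psi) at 0: need smallest j with psi[j]=1 and phi[i]=1 for all i in [0,j).
Scan from step 0:
  step 0: phi=1, psi=0 -> continue
  step 1: phi=1, psi=0 -> continue
  step 2: phi=1, psi=0 -> continue
  step 3: phi=1, psi=0 -> continue
  step 5: psi=1 and phi held for [0,5) -> witness found
Witness step = 5

5


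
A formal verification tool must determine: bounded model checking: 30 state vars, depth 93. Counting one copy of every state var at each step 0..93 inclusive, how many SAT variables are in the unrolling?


BMC unrolls to depth k, creating one copy of each state var for steps 0..k.
Step count = 93 + 1 = 94 (steps 0 through 93)
Vars per step = 30
Total = 30 * 94 = 2820

2820


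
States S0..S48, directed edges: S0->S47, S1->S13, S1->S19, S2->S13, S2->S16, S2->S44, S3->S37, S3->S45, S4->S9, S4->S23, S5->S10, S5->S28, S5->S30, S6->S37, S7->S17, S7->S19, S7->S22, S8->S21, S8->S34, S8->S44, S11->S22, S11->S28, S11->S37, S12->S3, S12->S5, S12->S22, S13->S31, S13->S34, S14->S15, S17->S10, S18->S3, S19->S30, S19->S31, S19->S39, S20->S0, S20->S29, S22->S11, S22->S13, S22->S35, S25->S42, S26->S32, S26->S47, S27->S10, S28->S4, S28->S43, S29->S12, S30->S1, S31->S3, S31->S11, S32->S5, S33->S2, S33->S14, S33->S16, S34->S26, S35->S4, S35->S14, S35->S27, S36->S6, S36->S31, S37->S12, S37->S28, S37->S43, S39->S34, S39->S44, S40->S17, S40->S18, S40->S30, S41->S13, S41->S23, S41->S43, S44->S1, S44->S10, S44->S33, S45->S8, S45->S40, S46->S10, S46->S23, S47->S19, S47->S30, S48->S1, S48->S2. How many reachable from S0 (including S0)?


BFS from S0:
  layer 0: {S0}
  layer 1: {S47}
  layer 2: {S19, S30}
  layer 3: {S1, S31, S39}
  layer 4: {S3, S11, S13, S34, S44}
  layer 5: {S10, S22, S26, S28, S33, S37, S45}
  layer 6: {S2, S4, S8, S12, S14, S16, S32, S35, S40, S43}
  layer 7: {S5, S9, S15, S17, S18, S21, S23, S27}
Reachable set: {S0, S1, S2, S3, S4, S5, S8, S9, S10, S11, S12, S13, S14, S15, S16, S17, S18, S19, S21, S22, S23, S26, S27, S28, S30, S31, S32, S33, S34, S35, S37, S39, S40, S43, S44, S45, S47}
Count = 37

37


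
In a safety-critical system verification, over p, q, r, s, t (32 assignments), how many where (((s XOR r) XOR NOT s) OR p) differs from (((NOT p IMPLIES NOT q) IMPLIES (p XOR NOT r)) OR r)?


F1 = (((s XOR r) XOR NOT s) OR p)
F2 = (((NOT p IMPLIES NOT q) IMPLIES (p XOR NOT r)) OR r)
Evaluate both on each of 32 rows (bits = p,q,r,s,t):
  row 0 [00000]: F1=1 F2=1 -> 0
  row 1 [00001]: F1=1 F2=1 -> 0
  row 2 [00010]: F1=1 F2=1 -> 0
  row 3 [00011]: F1=1 F2=1 -> 0
  row 4 [00100]: F1=0 F2=1 (differ) -> 1
  row 5 [00101]: F1=0 F2=1 (differ) -> 1
  row 6 [00110]: F1=0 F2=1 (differ) -> 1
  row 7 [00111]: F1=0 F2=1 (differ) -> 1
  row 8 [01000]: F1=1 F2=1 -> 0
  row 9 [01001]: F1=1 F2=1 -> 0
  row 10 [01010]: F1=1 F2=1 -> 0
  row 11 [01011]: F1=1 F2=1 -> 0
  row 12 [01100]: F1=0 F2=1 (differ) -> 1
  row 13 [01101]: F1=0 F2=1 (differ) -> 1
  row 14 [01110]: F1=0 F2=1 (differ) -> 1
  row 15 [01111]: F1=0 F2=1 (differ) -> 1
  row 16 [10000]: F1=1 F2=0 (differ) -> 1
  row 17 [10001]: F1=1 F2=0 (differ) -> 1
  row 18 [10010]: F1=1 F2=0 (differ) -> 1
  row 19 [10011]: F1=1 F2=0 (differ) -> 1
  row 20 [10100]: F1=1 F2=1 -> 0
  row 21 [10101]: F1=1 F2=1 -> 0
  row 22 [10110]: F1=1 F2=1 -> 0
  row 23 [10111]: F1=1 F2=1 -> 0
  row 24 [11000]: F1=1 F2=0 (differ) -> 1
  row 25 [11001]: F1=1 F2=0 (differ) -> 1
  row 26 [11010]: F1=1 F2=0 (differ) -> 1
  row 27 [11011]: F1=1 F2=0 (differ) -> 1
  row 28 [11100]: F1=1 F2=1 -> 0
  row 29 [11101]: F1=1 F2=1 -> 0
  row 30 [11110]: F1=1 F2=1 -> 0
  row 31 [11111]: F1=1 F2=1 -> 0
Full result column, 8 rows per line (p,q fixed per line; r,s,t runs 000..111 left to right):
  rows 0-7 [p,q=00]: 00001111  (ones: 4)
  rows 8-15 [p,q=01]: 00001111  (ones: 4)
  rows 16-23 [p,q=10]: 11110000  (ones: 4)
  rows 24-31 [p,q=11]: 11110000  (ones: 4)
Disagreements = 4+4+4+4 = 16

16


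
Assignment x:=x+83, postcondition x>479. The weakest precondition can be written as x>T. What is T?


Formula: wp(x:=E, P) = P[E/x] (substitute E for x in postcondition)
Step 1: Postcondition: x>479
Step 2: Substitute x+83 for x: x+83>479
Step 3: Solve for x: x > 479-83 = 396

396


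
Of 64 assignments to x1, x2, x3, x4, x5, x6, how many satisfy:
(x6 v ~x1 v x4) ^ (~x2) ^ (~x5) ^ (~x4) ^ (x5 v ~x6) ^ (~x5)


CNF with 6 clauses over 6 vars (64 assignments).
An assignment satisfies CNF iff every clause has >=1 true literal.
Check each row (bits = x1,x2,x3,x4,x5,x6; clause T/F shown):
  row 0 [000000]: clauses=TTTTTT -> 1
  row 1 [000001]: clauses=TTTTFT -> 0
  row 2 [000010]: clauses=TTFTTF -> 0
  row 3 [000011]: clauses=TTFTTF -> 0
  row 4 [000100]: clauses=TTTFTT -> 0
  (every remaining row is evaluated the same way; all 64 results are listed next)
Full result column, 8 rows per line (x1,x2,x3 fixed per line; x4,x5,x6 runs 000..111 left to right):
  rows 0-7 [x1,x2,x3=000]: 10000000  (ones: 1)
  rows 8-15 [x1,x2,x3=001]: 10000000  (ones: 1)
  rows 16-23 [x1,x2,x3=010]: 00000000  (ones: 0)
  rows 24-31 [x1,x2,x3=011]: 00000000  (ones: 0)
  rows 32-39 [x1,x2,x3=100]: 00000000  (ones: 0)
  rows 40-47 [x1,x2,x3=101]: 00000000  (ones: 0)
  rows 48-55 [x1,x2,x3=110]: 00000000  (ones: 0)
  rows 56-63 [x1,x2,x3=111]: 00000000  (ones: 0)
Satisfying assignments = 1+1+0+0+0+0+0+0 = 2

2
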